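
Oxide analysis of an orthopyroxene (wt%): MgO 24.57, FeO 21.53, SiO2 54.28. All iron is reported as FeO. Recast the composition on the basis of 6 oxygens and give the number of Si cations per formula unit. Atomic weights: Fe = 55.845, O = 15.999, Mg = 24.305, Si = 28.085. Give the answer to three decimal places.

1.996 Si apfu

MgO (M=40.304): mol = 0.60962; Mg = 0.60962, O = 0.60962.
FeO (M=71.844): mol = 0.29968; Fe = 0.29968, O = 0.29968.
SiO2 (M=60.083): mol = 0.90342; Si = 0.90342, O = 1.80684.
ΣO = 2.71614; factor = 6/ΣO = 2.20902.
Si apfu = 0.90342 × 2.20902 = 1.996.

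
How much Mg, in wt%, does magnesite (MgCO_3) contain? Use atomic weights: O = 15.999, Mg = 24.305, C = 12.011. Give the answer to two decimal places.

28.83 wt%

Formula mass = 1·24.305 + 1·12.011 + 3·15.999 = 84.313 g/mol, of which 24.305 g is Mg.
So Mg makes up 24.305/84.313 = 0.2883 of the mass, i.e. 28.83%.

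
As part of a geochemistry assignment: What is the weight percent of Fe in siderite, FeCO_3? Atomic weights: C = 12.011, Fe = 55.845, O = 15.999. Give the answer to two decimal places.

Formula mass = 1·55.845 + 1·12.011 + 3·15.999 = 115.853 g/mol, of which 55.845 g is Fe.
So Fe makes up 55.845/115.853 = 0.4820 of the mass, i.e. 48.20%.

48.20 mass %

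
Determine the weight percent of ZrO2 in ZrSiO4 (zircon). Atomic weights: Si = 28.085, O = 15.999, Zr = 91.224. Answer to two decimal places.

Molar mass of ZrSiO4 = 1·91.224 + 1·28.085 + 4·15.999 = 183.305 g/mol.
Each formula unit contains 1 Zr, equivalent to 1/1 = 1.0000 mol ZrO2.
M(ZrO2) = 1×91.224 + 2×15.999 = 123.222 g/mol.
Mass of ZrO2 per formula unit = 1.0000 × 123.222 = 123.222 g.
ZrO2 wt% = 123.222 / 183.305 × 100 = 67.22%.

67.22 wt%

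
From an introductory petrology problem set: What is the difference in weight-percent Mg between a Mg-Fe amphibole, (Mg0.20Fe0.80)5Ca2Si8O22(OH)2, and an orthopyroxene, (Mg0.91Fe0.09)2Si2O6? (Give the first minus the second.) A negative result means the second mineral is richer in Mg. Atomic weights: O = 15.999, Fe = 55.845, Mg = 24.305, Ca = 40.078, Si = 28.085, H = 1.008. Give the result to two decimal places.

-18.84 percentage points

M((Mg0.20Fe0.80)5Ca2Si8O22(OH)2) = 938.513 g/mol, so wt% Mg = 24.305/938.513 × 100 = 2.59%.
M((Mg0.91Fe0.09)2Si2O6) = 206.451 g/mol, so wt% Mg = 44.235/206.451 × 100 = 21.43%.
2.59 − 21.43 = -18.84 pp.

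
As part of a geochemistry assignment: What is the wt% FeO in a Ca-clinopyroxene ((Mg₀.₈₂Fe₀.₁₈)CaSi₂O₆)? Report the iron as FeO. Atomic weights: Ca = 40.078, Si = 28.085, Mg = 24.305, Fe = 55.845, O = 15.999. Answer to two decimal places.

5.82 wt%

Formula mass = 222.224 g/mol.
0.18 Fe → 0.1800 mol FeO per formula unit; M(FeO) = 71.844, so FeO mass = 12.932 g.
12.932/222.224 × 100 = 5.82 wt%.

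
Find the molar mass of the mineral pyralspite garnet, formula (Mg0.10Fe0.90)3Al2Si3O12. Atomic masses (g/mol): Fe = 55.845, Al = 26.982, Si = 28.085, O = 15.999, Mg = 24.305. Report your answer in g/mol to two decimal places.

Mg: 0.30 × 24.305 = 7.2915
Fe: 2.70 × 55.845 = 150.7815
Al: 2 × 26.982 = 53.9640
Si: 3 × 28.085 = 84.2550
O: 12 × 15.999 = 191.9880
Summing the contributions gives the formula mass.

488.28 g/mol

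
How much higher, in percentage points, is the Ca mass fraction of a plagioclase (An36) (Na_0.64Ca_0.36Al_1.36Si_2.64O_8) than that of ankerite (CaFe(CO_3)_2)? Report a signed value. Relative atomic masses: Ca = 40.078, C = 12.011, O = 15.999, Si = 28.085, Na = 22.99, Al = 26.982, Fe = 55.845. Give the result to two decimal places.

-13.18 percentage points

Ca in Na_0.64Ca_0.36Al_1.36Si_2.64O_8: molar mass 267.974 g/mol; 0.36×40.078 = 14.428 g → 5.38 wt%.
Ca in CaFe(CO_3)_2: molar mass 215.939 g/mol; 1×40.078 = 40.078 g → 18.56 wt%.
Difference = 5.38 − 18.56 = -13.18 percentage points.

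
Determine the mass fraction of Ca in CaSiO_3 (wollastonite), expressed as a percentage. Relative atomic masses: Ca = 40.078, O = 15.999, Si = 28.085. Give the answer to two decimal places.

34.50 mass %

Molar mass of CaSiO_3: 1·40.078 + 1·28.085 + 3·15.999 = 116.160 g/mol.
Mass of Ca per formula unit: 1 × 40.078 = 40.078 g.
Weight fraction Ca = 40.078 / 116.160 = 0.3450.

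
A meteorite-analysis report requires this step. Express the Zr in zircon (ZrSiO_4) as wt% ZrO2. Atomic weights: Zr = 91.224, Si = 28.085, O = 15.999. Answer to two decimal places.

M(ZrSiO_4) = 183.305 g/mol; M(ZrO2) = 123.222 g/mol.
Moles ZrO2 per formula unit = 1 Zr ÷ 1 = 1.0000.
ZrO2 fraction = (1.0000 × 123.222) / 183.305 = 123.222/183.305 = 0.6722.

67.22 wt%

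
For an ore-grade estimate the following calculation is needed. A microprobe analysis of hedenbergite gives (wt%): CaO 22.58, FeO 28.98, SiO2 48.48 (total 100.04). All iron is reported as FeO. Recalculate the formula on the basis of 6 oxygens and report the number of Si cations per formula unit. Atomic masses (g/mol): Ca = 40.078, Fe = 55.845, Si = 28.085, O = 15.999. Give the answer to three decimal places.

22.58 wt% CaO ÷ 56.077 g/mol = 0.40266 mol, giving 0.40266 Ca and 0.40266 O.
28.98 wt% FeO ÷ 71.844 g/mol = 0.40337 mol, giving 0.40337 Fe and 0.40337 O.
48.48 wt% SiO2 ÷ 60.083 g/mol = 0.80688 mol, giving 0.80688 Si and 1.61376 O.
Oxygen sums to 2.41979; scaling by 6/2.41979 = 2.47955 puts the formula on 6 O.
Si: 0.80688 × 2.47955 = 2.001 atoms per formula unit.

2.001 Si apfu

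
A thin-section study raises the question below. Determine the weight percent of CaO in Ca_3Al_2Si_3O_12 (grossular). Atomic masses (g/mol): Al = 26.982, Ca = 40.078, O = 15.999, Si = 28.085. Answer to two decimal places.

M(Ca_3Al_2Si_3O_12) = 450.441 g/mol; M(CaO) = 56.077 g/mol.
Moles CaO per formula unit = 3 Ca ÷ 1 = 3.0000.
CaO fraction = (3.0000 × 56.077) / 450.441 = 168.231/450.441 = 0.3735.

37.35 wt%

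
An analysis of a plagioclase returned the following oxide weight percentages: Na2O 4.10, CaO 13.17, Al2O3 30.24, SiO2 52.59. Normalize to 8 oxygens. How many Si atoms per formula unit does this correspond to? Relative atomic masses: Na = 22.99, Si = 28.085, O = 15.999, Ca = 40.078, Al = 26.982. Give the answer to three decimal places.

2.381 Si apfu

4.10 wt% Na2O ÷ 61.979 g/mol = 0.06615 mol, giving 0.13230 Na and 0.06615 O.
13.17 wt% CaO ÷ 56.077 g/mol = 0.23486 mol, giving 0.23486 Ca and 0.23486 O.
30.24 wt% Al2O3 ÷ 101.961 g/mol = 0.29658 mol, giving 0.59316 Al and 0.88974 O.
52.59 wt% SiO2 ÷ 60.083 g/mol = 0.87529 mol, giving 0.87529 Si and 1.75058 O.
Oxygen sums to 2.94133; scaling by 8/2.94133 = 2.71986 puts the formula on 8 O.
Si: 0.87529 × 2.71986 = 2.381 atoms per formula unit.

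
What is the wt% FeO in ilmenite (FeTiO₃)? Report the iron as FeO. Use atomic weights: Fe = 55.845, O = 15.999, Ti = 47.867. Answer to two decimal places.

47.36 wt%

Molar mass of FeTiO₃ = 1*55.845 + 1*47.867 + 3*15.999 = 151.709 g/mol.
Each formula unit contains 1 Fe, equivalent to 1/1 = 1.0000 mol FeO.
M(FeO) = 1×55.845 + 1×15.999 = 71.844 g/mol.
Mass of FeO per formula unit = 1.0000 × 71.844 = 71.844 g.
FeO wt% = 71.844 / 151.709 × 100 = 47.36%.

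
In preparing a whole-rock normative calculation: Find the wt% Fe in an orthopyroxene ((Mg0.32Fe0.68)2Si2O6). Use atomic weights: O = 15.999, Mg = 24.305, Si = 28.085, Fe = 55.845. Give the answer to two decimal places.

31.17 mass %

M((Mg0.32Fe0.68)2Si2O6) = 243.668 g/mol.
Fe contributes 1.36 × 55.845 = 75.949 g per mole.
75.949/243.668 = 0.3117 → 31.17%.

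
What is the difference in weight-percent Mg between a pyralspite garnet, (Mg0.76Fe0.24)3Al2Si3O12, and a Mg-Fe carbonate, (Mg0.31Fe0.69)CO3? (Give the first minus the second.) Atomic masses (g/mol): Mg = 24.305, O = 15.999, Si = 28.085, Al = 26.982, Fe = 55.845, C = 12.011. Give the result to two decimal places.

5.91 percentage points

M((Mg0.76Fe0.24)3Al2Si3O12) = 425.831 g/mol, so wt% Mg = 55.415/425.831 × 100 = 13.01%.
M((Mg0.31Fe0.69)CO3) = 106.076 g/mol, so wt% Mg = 7.535/106.076 × 100 = 7.10%.
13.01 − 7.10 = 5.91 pp.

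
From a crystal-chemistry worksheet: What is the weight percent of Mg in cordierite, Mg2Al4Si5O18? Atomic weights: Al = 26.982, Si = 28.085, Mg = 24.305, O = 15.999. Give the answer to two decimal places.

Formula mass = 2×24.305 + 4×26.982 + 5×28.085 + 18×15.999 = 584.945 g/mol, of which 48.610 g is Mg.
So Mg makes up 48.610/584.945 = 0.0831 of the mass, i.e. 8.31%.

8.31 mass %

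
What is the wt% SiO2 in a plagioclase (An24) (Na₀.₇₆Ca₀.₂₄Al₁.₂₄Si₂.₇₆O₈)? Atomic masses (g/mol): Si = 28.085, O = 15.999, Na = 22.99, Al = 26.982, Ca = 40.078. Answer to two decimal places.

M(Na₀.₇₆Ca₀.₂₄Al₁.₂₄Si₂.₇₆O₈) = 266.055 g/mol; M(SiO2) = 60.083 g/mol.
Moles SiO2 per formula unit = 2.76 Si ÷ 1 = 2.7600.
SiO2 fraction = (2.7600 × 60.083) / 266.055 = 165.829/266.055 = 0.6233.

62.33 wt%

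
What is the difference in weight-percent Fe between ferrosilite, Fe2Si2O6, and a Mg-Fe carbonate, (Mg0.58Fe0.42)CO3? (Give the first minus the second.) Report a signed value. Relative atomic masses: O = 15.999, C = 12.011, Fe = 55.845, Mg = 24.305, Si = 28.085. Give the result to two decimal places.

18.29 percentage points

Fe in Fe2Si2O6: molar mass 263.854 g/mol; 2×55.845 = 111.690 g → 42.33 wt%.
Fe in (Mg0.58Fe0.42)CO3: molar mass 97.560 g/mol; 0.42×55.845 = 23.455 g → 24.04 wt%.
Difference = 42.33 − 24.04 = 18.29 percentage points.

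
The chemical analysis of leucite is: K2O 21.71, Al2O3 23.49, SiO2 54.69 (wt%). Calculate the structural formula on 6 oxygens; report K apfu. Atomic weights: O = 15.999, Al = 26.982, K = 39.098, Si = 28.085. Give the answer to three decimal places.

1.009 K apfu

K2O (M=94.195): mol = 0.23048; K = 0.46096, O = 0.23048.
Al2O3 (M=101.961): mol = 0.23038; Al = 0.46076, O = 0.69114.
SiO2 (M=60.083): mol = 0.91024; Si = 0.91024, O = 1.82048.
ΣO = 2.74210; factor = 6/ΣO = 2.18810.
K apfu = 0.46096 × 2.18810 = 1.009.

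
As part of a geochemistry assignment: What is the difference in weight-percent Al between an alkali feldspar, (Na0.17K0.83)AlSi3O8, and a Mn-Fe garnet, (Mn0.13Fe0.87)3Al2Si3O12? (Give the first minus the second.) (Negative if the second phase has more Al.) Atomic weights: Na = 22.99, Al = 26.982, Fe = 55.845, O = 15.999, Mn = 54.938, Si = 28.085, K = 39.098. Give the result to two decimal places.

-1.06 percentage points

Al in (Na0.17K0.83)AlSi3O8: molar mass 275.589 g/mol; 1×26.982 = 26.982 g → 9.79 wt%.
Al in (Mn0.13Fe0.87)3Al2Si3O12: molar mass 497.388 g/mol; 2×26.982 = 53.964 g → 10.85 wt%.
Difference = 9.79 − 10.85 = -1.06 percentage points.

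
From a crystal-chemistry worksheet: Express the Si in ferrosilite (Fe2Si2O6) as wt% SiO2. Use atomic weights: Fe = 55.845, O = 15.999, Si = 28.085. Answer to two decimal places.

45.54 wt%

Molar mass of Fe2Si2O6 = 2×55.845 + 2×28.085 + 6×15.999 = 263.854 g/mol.
Each formula unit contains 2 Si, equivalent to 2/1 = 2.0000 mol SiO2.
M(SiO2) = 1×28.085 + 2×15.999 = 60.083 g/mol.
Mass of SiO2 per formula unit = 2.0000 × 60.083 = 120.166 g.
SiO2 wt% = 120.166 / 263.854 × 100 = 45.54%.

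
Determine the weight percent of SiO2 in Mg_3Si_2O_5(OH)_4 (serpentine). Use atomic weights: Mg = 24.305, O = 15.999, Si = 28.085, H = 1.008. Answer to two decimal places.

43.36 wt%

M(Mg_3Si_2O_5(OH)_4) = 277.108 g/mol; M(SiO2) = 60.083 g/mol.
Moles SiO2 per formula unit = 2 Si ÷ 1 = 2.0000.
SiO2 fraction = (2.0000 × 60.083) / 277.108 = 120.166/277.108 = 0.4336.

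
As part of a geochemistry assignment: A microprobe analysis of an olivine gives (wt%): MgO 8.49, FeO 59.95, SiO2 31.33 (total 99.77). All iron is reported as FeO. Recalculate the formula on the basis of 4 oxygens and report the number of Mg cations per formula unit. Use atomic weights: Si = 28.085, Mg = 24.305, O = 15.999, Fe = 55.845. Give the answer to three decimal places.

MgO: 8.49/40.304 = 0.21065 mol → 0.21065 mol Mg, 0.21065 mol O.
FeO: 59.95/71.844 = 0.83445 mol → 0.83445 mol Fe, 0.83445 mol O.
SiO2: 31.33/60.083 = 0.52145 mol → 0.52145 mol Si, 1.04290 mol O.
Total oxygen = 2.08800 mol. Normalization factor = 4/2.08800 = 1.91571.
Mg per 4 O = 0.21065 × 1.91571 = 0.404.

0.404 Mg apfu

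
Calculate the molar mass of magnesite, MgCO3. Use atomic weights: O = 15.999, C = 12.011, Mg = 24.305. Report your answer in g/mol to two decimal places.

84.31 g/mol

M = 1×24.305 + 1×12.011 + 3×15.999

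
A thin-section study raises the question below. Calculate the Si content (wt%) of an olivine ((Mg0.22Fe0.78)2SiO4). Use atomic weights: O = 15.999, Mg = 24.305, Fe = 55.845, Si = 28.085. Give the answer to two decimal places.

Formula mass = 0.44*24.305 + 1.56*55.845 + 1*28.085 + 4*15.999 = 189.893 g/mol, of which 28.085 g is Si.
So Si makes up 28.085/189.893 = 0.1479 of the mass, i.e. 14.79%.

14.79 wt%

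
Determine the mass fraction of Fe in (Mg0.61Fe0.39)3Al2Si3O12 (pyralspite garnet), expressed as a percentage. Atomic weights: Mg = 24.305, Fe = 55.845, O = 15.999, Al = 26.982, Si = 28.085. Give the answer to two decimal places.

M((Mg0.61Fe0.39)3Al2Si3O12) = 440.024 g/mol.
Fe contributes 1.17 × 55.845 = 65.339 g per mole.
65.339/440.024 = 0.1485 → 14.85%.

14.85 mass %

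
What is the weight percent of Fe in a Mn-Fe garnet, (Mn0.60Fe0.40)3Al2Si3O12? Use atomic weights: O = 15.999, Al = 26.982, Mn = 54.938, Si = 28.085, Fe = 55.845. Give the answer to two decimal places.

13.51 weight percent

Formula mass = 1.80*54.938 + 1.20*55.845 + 2*26.982 + 3*28.085 + 12*15.999 = 496.109 g/mol, of which 67.014 g is Fe.
So Fe makes up 67.014/496.109 = 0.1351 of the mass, i.e. 13.51%.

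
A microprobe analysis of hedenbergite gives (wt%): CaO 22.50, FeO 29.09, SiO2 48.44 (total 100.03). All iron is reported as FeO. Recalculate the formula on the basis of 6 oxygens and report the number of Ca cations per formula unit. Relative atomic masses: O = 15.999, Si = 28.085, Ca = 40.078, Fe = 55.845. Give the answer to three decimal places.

0.995 Ca apfu

22.50 wt% CaO ÷ 56.077 g/mol = 0.40123 mol, giving 0.40123 Ca and 0.40123 O.
29.09 wt% FeO ÷ 71.844 g/mol = 0.40491 mol, giving 0.40491 Fe and 0.40491 O.
48.44 wt% SiO2 ÷ 60.083 g/mol = 0.80622 mol, giving 0.80622 Si and 1.61244 O.
Oxygen sums to 2.41858; scaling by 6/2.41858 = 2.48079 puts the formula on 6 O.
Ca: 0.40123 × 2.48079 = 0.995 atoms per formula unit.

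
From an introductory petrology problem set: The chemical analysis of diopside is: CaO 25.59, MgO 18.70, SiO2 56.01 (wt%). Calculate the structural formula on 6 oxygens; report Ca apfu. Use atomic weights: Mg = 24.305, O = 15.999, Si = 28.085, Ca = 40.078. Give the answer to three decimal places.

25.59 wt% CaO ÷ 56.077 g/mol = 0.45634 mol, giving 0.45634 Ca and 0.45634 O.
18.70 wt% MgO ÷ 40.304 g/mol = 0.46397 mol, giving 0.46397 Mg and 0.46397 O.
56.01 wt% SiO2 ÷ 60.083 g/mol = 0.93221 mol, giving 0.93221 Si and 1.86442 O.
Oxygen sums to 2.78473; scaling by 6/2.78473 = 2.15461 puts the formula on 6 O.
Ca: 0.45634 × 2.15461 = 0.983 atoms per formula unit.

0.983 Ca apfu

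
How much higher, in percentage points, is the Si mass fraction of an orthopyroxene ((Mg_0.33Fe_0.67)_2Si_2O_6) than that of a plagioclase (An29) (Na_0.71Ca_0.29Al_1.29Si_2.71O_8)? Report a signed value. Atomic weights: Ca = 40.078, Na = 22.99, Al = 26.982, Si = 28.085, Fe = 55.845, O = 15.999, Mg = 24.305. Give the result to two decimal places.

-5.41 percentage points

Si in (Mg_0.33Fe_0.67)_2Si_2O_6: molar mass 243.038 g/mol; 2×28.085 = 56.170 g → 23.11 wt%.
Si in Na_0.71Ca_0.29Al_1.29Si_2.71O_8: molar mass 266.855 g/mol; 2.71×28.085 = 76.110 g → 28.52 wt%.
Difference = 23.11 − 28.52 = -5.41 percentage points.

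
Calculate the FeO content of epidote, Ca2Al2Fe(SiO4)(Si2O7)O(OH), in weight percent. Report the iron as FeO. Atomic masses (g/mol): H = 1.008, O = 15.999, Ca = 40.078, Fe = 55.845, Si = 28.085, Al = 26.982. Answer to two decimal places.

14.87 wt%

M(Ca2Al2Fe(SiO4)(Si2O7)O(OH)) = 483.215 g/mol; M(FeO) = 71.844 g/mol.
Moles FeO per formula unit = 1 Fe ÷ 1 = 1.0000.
FeO fraction = (1.0000 × 71.844) / 483.215 = 71.844/483.215 = 0.1487.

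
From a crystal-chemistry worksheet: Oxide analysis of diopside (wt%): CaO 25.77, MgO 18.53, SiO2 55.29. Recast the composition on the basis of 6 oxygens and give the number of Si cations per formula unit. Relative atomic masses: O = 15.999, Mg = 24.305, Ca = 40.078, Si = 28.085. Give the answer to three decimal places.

2.001 Si apfu

25.77 wt% CaO ÷ 56.077 g/mol = 0.45955 mol, giving 0.45955 Ca and 0.45955 O.
18.53 wt% MgO ÷ 40.304 g/mol = 0.45976 mol, giving 0.45976 Mg and 0.45976 O.
55.29 wt% SiO2 ÷ 60.083 g/mol = 0.92023 mol, giving 0.92023 Si and 1.84046 O.
Oxygen sums to 2.75977; scaling by 6/2.75977 = 2.17409 puts the formula on 6 O.
Si: 0.92023 × 2.17409 = 2.001 atoms per formula unit.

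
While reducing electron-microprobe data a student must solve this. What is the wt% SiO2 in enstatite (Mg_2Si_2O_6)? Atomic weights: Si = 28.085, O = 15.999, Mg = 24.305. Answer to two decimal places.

59.85 wt%

Formula mass = 200.774 g/mol.
2 Si → 2.0000 mol SiO2 per formula unit; M(SiO2) = 60.083, so SiO2 mass = 120.166 g.
120.166/200.774 × 100 = 59.85 wt%.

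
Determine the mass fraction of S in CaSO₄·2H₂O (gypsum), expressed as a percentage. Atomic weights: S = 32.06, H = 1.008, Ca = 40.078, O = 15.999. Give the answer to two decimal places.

18.62 wt%

M(CaSO₄·2H₂O) = 172.164 g/mol.
S contributes 1 × 32.06 = 32.060 g per mole.
32.060/172.164 = 0.1862 → 18.62%.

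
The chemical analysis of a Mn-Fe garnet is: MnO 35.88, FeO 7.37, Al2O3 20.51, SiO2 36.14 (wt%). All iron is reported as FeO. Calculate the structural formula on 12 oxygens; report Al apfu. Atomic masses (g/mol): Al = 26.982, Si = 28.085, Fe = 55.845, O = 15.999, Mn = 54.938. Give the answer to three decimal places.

35.88 wt% MnO ÷ 70.937 g/mol = 0.50580 mol, giving 0.50580 Mn and 0.50580 O.
7.37 wt% FeO ÷ 71.844 g/mol = 0.10258 mol, giving 0.10258 Fe and 0.10258 O.
20.51 wt% Al2O3 ÷ 101.961 g/mol = 0.20116 mol, giving 0.40232 Al and 0.60348 O.
36.14 wt% SiO2 ÷ 60.083 g/mol = 0.60150 mol, giving 0.60150 Si and 1.20300 O.
Oxygen sums to 2.41486; scaling by 12/2.41486 = 4.96923 puts the formula on 12 O.
Al: 0.40232 × 4.96923 = 1.999 atoms per formula unit.

1.999 Al apfu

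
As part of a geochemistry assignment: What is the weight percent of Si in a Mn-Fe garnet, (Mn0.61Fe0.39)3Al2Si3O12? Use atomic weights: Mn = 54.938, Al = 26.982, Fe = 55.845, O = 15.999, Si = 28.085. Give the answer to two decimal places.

Molar mass of (Mn0.61Fe0.39)3Al2Si3O12: 1.83×54.938 + 1.17×55.845 + 2×26.982 + 3×28.085 + 12×15.999 = 496.082 g/mol.
Mass of Si per formula unit: 3 × 28.085 = 84.255 g.
Weight fraction Si = 84.255 / 496.082 = 0.1698.

16.98 weight percent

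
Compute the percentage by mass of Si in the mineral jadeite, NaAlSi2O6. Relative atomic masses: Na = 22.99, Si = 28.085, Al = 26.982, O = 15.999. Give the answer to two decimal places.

27.79 weight percent

Molar mass of NaAlSi2O6: 1·22.99 + 1·26.982 + 2·28.085 + 6·15.999 = 202.136 g/mol.
Mass of Si per formula unit: 2 × 28.085 = 56.170 g.
Weight fraction Si = 56.170 / 202.136 = 0.2779.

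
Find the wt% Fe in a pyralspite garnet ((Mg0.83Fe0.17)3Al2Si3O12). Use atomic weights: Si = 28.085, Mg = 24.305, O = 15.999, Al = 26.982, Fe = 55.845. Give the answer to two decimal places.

Formula mass = 2.49×24.305 + 0.51×55.845 + 2×26.982 + 3×28.085 + 12×15.999 = 419.207 g/mol, of which 28.481 g is Fe.
So Fe makes up 28.481/419.207 = 0.0679 of the mass, i.e. 6.79%.

6.79 mass %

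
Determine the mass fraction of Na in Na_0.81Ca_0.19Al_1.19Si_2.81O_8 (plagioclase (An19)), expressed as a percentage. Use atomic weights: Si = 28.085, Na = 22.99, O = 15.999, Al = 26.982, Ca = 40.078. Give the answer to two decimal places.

Molar mass of Na_0.81Ca_0.19Al_1.19Si_2.81O_8: 0.81·22.99 + 0.19·40.078 + 1.19·26.982 + 2.81·28.085 + 8·15.999 = 265.256 g/mol.
Mass of Na per formula unit: 0.81 × 22.99 = 18.622 g.
Weight fraction Na = 18.622 / 265.256 = 0.0702.

7.02 mass %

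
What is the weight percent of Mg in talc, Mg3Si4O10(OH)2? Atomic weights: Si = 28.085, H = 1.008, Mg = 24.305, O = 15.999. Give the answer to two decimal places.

M(Mg3Si4O10(OH)2) = 379.259 g/mol.
Mg contributes 3 × 24.305 = 72.915 g per mole.
72.915/379.259 = 0.1923 → 19.23%.

19.23 mass %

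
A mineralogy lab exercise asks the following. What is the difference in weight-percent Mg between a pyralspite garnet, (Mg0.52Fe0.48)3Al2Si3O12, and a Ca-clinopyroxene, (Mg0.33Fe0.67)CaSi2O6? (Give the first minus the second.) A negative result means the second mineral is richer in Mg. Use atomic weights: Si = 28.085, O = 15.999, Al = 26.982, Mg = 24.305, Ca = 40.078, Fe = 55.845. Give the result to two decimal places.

5.08 percentage points

First mineral: 37.916 g Mg in 448.540 g formula = 8.45 wt% Mg.
Second mineral: 8.021 g Mg in 237.679 g formula = 3.37 wt% Mg.
8.45% − 3.37% gives a difference of 5.08 percentage points.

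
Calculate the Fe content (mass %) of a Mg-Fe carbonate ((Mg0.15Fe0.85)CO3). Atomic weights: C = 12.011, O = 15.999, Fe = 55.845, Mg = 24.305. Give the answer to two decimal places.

42.72 mass %

Formula mass = 0.15·24.305 + 0.85·55.845 + 1·12.011 + 3·15.999 = 111.122 g/mol, of which 47.468 g is Fe.
So Fe makes up 47.468/111.122 = 0.4272 of the mass, i.e. 42.72%.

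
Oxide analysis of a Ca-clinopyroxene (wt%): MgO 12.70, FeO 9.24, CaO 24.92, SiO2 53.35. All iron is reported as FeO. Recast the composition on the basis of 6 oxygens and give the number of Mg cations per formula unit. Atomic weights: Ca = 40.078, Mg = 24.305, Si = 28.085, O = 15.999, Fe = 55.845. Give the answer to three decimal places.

0.710 Mg apfu

MgO: 12.70/40.304 = 0.31511 mol → 0.31511 mol Mg, 0.31511 mol O.
FeO: 9.24/71.844 = 0.12861 mol → 0.12861 mol Fe, 0.12861 mol O.
CaO: 24.92/56.077 = 0.44439 mol → 0.44439 mol Ca, 0.44439 mol O.
SiO2: 53.35/60.083 = 0.88794 mol → 0.88794 mol Si, 1.77588 mol O.
Total oxygen = 2.66399 mol. Normalization factor = 6/2.66399 = 2.25226.
Mg per 6 O = 0.31511 × 2.25226 = 0.710.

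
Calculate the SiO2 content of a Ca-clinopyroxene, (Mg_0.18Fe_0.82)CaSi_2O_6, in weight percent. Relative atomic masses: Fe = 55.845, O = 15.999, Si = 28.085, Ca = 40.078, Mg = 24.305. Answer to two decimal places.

49.57 wt%

Formula mass = 242.410 g/mol.
2 Si → 2.0000 mol SiO2 per formula unit; M(SiO2) = 60.083, so SiO2 mass = 120.166 g.
120.166/242.410 × 100 = 49.57 wt%.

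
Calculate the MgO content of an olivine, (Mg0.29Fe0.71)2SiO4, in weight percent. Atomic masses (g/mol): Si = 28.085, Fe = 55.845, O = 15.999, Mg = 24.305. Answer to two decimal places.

12.60 wt%

Molar mass of (Mg0.29Fe0.71)2SiO4 = 0.58*24.305 + 1.42*55.845 + 1*28.085 + 4*15.999 = 185.478 g/mol.
Each formula unit contains 0.58 Mg, equivalent to 0.58/1 = 0.5800 mol MgO.
M(MgO) = 1×24.305 + 1×15.999 = 40.304 g/mol.
Mass of MgO per formula unit = 0.5800 × 40.304 = 23.376 g.
MgO wt% = 23.376 / 185.478 × 100 = 12.60%.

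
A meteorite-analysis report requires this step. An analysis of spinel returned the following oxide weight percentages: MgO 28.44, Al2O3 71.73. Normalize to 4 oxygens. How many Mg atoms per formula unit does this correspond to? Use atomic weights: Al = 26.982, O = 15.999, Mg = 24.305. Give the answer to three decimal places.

28.44 wt% MgO ÷ 40.304 g/mol = 0.70564 mol, giving 0.70564 Mg and 0.70564 O.
71.73 wt% Al2O3 ÷ 101.961 g/mol = 0.70350 mol, giving 1.40700 Al and 2.11050 O.
Oxygen sums to 2.81614; scaling by 4/2.81614 = 1.42038 puts the formula on 4 O.
Mg: 0.70564 × 1.42038 = 1.002 atoms per formula unit.

1.002 Mg apfu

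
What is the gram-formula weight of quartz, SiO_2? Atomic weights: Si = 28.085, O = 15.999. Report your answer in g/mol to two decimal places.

Si: 1 × 28.085 = 28.0850
O: 2 × 15.999 = 31.9980
Summing the contributions gives the formula mass.

60.08 g/mol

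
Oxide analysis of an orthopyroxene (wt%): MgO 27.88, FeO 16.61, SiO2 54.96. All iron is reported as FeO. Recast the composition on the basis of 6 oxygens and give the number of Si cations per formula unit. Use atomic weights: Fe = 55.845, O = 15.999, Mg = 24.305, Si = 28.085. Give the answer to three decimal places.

27.88 wt% MgO ÷ 40.304 g/mol = 0.69174 mol, giving 0.69174 Mg and 0.69174 O.
16.61 wt% FeO ÷ 71.844 g/mol = 0.23120 mol, giving 0.23120 Fe and 0.23120 O.
54.96 wt% SiO2 ÷ 60.083 g/mol = 0.91473 mol, giving 0.91473 Si and 1.82946 O.
Oxygen sums to 2.75240; scaling by 6/2.75240 = 2.17992 puts the formula on 6 O.
Si: 0.91473 × 2.17992 = 1.994 atoms per formula unit.

1.994 Si apfu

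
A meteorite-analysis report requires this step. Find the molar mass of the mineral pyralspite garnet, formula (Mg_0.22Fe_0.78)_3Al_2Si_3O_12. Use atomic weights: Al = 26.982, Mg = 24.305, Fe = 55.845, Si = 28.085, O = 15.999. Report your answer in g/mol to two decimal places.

476.93 g/mol

Mg: 0.66 × 24.305 = 16.0413
Fe: 2.34 × 55.845 = 130.6773
Al: 2 × 26.982 = 53.9640
Si: 3 × 28.085 = 84.2550
O: 12 × 15.999 = 191.9880
Summing the contributions gives the formula mass.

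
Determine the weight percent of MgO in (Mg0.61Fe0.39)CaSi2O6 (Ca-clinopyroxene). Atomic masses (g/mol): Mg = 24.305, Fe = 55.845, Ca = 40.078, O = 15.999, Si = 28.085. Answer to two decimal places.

Formula mass = 228.848 g/mol.
0.61 Mg → 0.6100 mol MgO per formula unit; M(MgO) = 40.304, so MgO mass = 24.585 g.
24.585/228.848 × 100 = 10.74 wt%.

10.74 wt%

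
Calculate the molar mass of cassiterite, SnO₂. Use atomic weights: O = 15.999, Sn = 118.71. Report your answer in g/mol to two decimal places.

M = 1(118.71) + 2(15.999)

150.71 g/mol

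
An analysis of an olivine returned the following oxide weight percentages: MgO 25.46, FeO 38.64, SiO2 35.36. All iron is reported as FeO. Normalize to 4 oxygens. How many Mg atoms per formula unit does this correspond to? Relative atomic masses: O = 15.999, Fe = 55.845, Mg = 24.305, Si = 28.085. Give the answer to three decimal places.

MgO (M=40.304): mol = 0.63170; Mg = 0.63170, O = 0.63170.
FeO (M=71.844): mol = 0.53783; Fe = 0.53783, O = 0.53783.
SiO2 (M=60.083): mol = 0.58852; Si = 0.58852, O = 1.17704.
ΣO = 2.34657; factor = 4/ΣO = 1.70462.
Mg apfu = 0.63170 × 1.70462 = 1.077.

1.077 Mg apfu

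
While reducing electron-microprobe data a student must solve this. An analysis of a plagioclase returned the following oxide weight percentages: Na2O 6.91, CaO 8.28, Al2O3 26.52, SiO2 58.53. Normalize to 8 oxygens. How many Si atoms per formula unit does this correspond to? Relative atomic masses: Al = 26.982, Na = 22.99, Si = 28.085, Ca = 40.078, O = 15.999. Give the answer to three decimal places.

6.91 wt% Na2O ÷ 61.979 g/mol = 0.11149 mol, giving 0.22298 Na and 0.11149 O.
8.28 wt% CaO ÷ 56.077 g/mol = 0.14765 mol, giving 0.14765 Ca and 0.14765 O.
26.52 wt% Al2O3 ÷ 101.961 g/mol = 0.26010 mol, giving 0.52020 Al and 0.78030 O.
58.53 wt% SiO2 ÷ 60.083 g/mol = 0.97415 mol, giving 0.97415 Si and 1.94830 O.
Oxygen sums to 2.98774; scaling by 8/2.98774 = 2.67761 puts the formula on 8 O.
Si: 0.97415 × 2.67761 = 2.608 atoms per formula unit.

2.608 Si apfu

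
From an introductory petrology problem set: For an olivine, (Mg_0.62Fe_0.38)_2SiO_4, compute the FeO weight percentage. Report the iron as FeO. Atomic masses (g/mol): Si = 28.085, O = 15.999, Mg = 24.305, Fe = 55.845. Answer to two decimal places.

33.16 wt%

Molar mass of (Mg_0.62Fe_0.38)_2SiO_4 = 1.24×24.305 + 0.76×55.845 + 1×28.085 + 4×15.999 = 164.661 g/mol.
Each formula unit contains 0.76 Fe, equivalent to 0.76/1 = 0.7600 mol FeO.
M(FeO) = 1×55.845 + 1×15.999 = 71.844 g/mol.
Mass of FeO per formula unit = 0.7600 × 71.844 = 54.601 g.
FeO wt% = 54.601 / 164.661 × 100 = 33.16%.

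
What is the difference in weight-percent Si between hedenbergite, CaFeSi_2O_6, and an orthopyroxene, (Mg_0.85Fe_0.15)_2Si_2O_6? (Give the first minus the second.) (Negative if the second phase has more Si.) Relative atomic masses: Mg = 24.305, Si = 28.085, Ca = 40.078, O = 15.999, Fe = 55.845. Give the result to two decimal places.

-4.08 percentage points

M(CaFeSi_2O_6) = 248.087 g/mol, so wt% Si = 56.170/248.087 × 100 = 22.64%.
M((Mg_0.85Fe_0.15)_2Si_2O_6) = 210.236 g/mol, so wt% Si = 56.170/210.236 × 100 = 26.72%.
22.64 − 26.72 = -4.08 pp.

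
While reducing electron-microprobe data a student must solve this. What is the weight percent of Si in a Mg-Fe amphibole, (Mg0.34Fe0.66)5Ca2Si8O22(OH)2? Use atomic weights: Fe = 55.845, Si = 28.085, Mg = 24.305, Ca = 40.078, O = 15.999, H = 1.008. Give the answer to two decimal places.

Formula mass = 1.70*24.305 + 3.30*55.845 + 2*40.078 + 8*28.085 + 24*15.999 + 2*1.008 = 916.435 g/mol, of which 224.680 g is Si.
So Si makes up 224.680/916.435 = 0.2452 of the mass, i.e. 24.52%.

24.52 mass %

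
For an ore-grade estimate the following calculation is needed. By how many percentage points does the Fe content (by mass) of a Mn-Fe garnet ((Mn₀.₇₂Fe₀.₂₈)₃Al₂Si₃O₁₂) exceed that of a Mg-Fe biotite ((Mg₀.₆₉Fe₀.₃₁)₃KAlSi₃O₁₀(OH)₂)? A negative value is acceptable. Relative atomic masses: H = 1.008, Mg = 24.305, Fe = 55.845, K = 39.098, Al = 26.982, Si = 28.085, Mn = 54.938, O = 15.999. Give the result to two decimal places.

-2.17 percentage points

First mineral: 46.910 g Fe in 495.783 g formula = 9.46 wt% Fe.
Second mineral: 51.936 g Fe in 446.586 g formula = 11.63 wt% Fe.
9.46% − 11.63% gives a difference of -2.17 percentage points.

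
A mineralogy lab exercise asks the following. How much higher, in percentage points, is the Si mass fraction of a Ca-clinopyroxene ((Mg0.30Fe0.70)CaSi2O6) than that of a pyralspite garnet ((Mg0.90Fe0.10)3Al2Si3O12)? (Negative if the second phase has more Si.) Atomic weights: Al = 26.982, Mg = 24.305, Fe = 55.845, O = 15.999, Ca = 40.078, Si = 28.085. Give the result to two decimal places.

First mineral: 56.170 g Si in 238.625 g formula = 23.54 wt% Si.
Second mineral: 84.255 g Si in 412.584 g formula = 20.42 wt% Si.
23.54% − 20.42% gives a difference of 3.12 percentage points.

3.12 percentage points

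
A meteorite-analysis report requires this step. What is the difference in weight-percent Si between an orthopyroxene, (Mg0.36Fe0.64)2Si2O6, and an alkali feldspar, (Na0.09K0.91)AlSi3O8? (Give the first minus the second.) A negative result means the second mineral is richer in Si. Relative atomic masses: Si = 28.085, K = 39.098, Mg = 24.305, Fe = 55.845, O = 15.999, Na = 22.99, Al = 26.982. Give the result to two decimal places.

-7.14 percentage points

Si in (Mg0.36Fe0.64)2Si2O6: molar mass 241.145 g/mol; 2×28.085 = 56.170 g → 23.29 wt%.
Si in (Na0.09K0.91)AlSi3O8: molar mass 276.877 g/mol; 3×28.085 = 84.255 g → 30.43 wt%.
Difference = 23.29 − 30.43 = -7.14 percentage points.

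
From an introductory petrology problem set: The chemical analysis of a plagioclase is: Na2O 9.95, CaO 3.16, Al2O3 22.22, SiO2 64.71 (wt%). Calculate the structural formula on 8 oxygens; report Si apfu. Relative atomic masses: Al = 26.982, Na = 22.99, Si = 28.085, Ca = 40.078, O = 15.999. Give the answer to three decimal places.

2.849 Si apfu

Na2O: 9.95/61.979 = 0.16054 mol → 0.32108 mol Na, 0.16054 mol O.
CaO: 3.16/56.077 = 0.05635 mol → 0.05635 mol Ca, 0.05635 mol O.
Al2O3: 22.22/101.961 = 0.21793 mol → 0.43586 mol Al, 0.65379 mol O.
SiO2: 64.71/60.083 = 1.07701 mol → 1.07701 mol Si, 2.15402 mol O.
Total oxygen = 3.02470 mol. Normalization factor = 8/3.02470 = 2.64489.
Si per 8 O = 1.07701 × 2.64489 = 2.849.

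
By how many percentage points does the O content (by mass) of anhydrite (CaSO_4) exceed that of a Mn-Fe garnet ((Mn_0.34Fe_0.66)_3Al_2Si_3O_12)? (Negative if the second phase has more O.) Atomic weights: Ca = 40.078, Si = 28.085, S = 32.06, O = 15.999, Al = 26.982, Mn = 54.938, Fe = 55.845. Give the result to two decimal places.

First mineral: 63.996 g O in 136.134 g formula = 47.01 wt% O.
Second mineral: 191.988 g O in 496.817 g formula = 38.64 wt% O.
47.01% − 38.64% gives a difference of 8.37 percentage points.

8.37 percentage points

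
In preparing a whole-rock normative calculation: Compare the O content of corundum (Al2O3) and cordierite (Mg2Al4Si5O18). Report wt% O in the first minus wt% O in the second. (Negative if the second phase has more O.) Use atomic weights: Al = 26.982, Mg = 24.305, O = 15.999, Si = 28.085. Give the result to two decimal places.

-2.16 percentage points

O in Al2O3: molar mass 101.961 g/mol; 3×15.999 = 47.997 g → 47.07 wt%.
O in Mg2Al4Si5O18: molar mass 584.945 g/mol; 18×15.999 = 287.982 g → 49.23 wt%.
Difference = 47.07 − 49.23 = -2.16 percentage points.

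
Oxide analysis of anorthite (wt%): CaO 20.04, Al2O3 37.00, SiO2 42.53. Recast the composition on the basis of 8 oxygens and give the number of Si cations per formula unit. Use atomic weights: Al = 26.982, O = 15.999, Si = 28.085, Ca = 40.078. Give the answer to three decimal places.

1.979 Si apfu

20.04 wt% CaO ÷ 56.077 g/mol = 0.35737 mol, giving 0.35737 Ca and 0.35737 O.
37.00 wt% Al2O3 ÷ 101.961 g/mol = 0.36288 mol, giving 0.72576 Al and 1.08864 O.
42.53 wt% SiO2 ÷ 60.083 g/mol = 0.70785 mol, giving 0.70785 Si and 1.41570 O.
Oxygen sums to 2.86171; scaling by 8/2.86171 = 2.79553 puts the formula on 8 O.
Si: 0.70785 × 2.79553 = 1.979 atoms per formula unit.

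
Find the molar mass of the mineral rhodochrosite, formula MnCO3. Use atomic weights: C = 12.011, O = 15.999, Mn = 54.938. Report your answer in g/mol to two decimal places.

114.95 g/mol

M = 1(54.938) + 1(12.011) + 3(15.999)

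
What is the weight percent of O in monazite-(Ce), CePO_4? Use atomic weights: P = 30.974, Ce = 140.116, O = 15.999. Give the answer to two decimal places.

27.22 mass %

Formula mass = 1*140.116 + 1*30.974 + 4*15.999 = 235.086 g/mol, of which 63.996 g is O.
So O makes up 63.996/235.086 = 0.2722 of the mass, i.e. 27.22%.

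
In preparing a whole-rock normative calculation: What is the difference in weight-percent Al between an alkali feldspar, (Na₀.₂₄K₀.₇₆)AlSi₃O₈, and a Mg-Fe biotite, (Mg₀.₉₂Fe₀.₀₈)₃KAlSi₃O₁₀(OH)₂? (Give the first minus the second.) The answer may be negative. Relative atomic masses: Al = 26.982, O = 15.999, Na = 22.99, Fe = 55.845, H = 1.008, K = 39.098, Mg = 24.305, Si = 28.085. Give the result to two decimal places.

First mineral: 26.982 g Al in 274.461 g formula = 9.83 wt% Al.
Second mineral: 26.982 g Al in 424.824 g formula = 6.35 wt% Al.
9.83% − 6.35% gives a difference of 3.48 percentage points.

3.48 percentage points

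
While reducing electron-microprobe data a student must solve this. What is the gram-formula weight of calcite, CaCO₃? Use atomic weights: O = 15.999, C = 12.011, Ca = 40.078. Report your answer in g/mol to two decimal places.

M = 1(40.078) + 1(12.011) + 3(15.999)

100.09 g/mol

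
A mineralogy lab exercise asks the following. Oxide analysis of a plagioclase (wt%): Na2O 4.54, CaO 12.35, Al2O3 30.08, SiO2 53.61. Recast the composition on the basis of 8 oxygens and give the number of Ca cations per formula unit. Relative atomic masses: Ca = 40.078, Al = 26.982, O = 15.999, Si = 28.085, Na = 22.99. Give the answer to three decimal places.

4.54 wt% Na2O ÷ 61.979 g/mol = 0.07325 mol, giving 0.14650 Na and 0.07325 O.
12.35 wt% CaO ÷ 56.077 g/mol = 0.22023 mol, giving 0.22023 Ca and 0.22023 O.
30.08 wt% Al2O3 ÷ 101.961 g/mol = 0.29501 mol, giving 0.59002 Al and 0.88503 O.
53.61 wt% SiO2 ÷ 60.083 g/mol = 0.89227 mol, giving 0.89227 Si and 1.78454 O.
Oxygen sums to 2.96305; scaling by 8/2.96305 = 2.69992 puts the formula on 8 O.
Ca: 0.22023 × 2.69992 = 0.595 atoms per formula unit.

0.595 Ca apfu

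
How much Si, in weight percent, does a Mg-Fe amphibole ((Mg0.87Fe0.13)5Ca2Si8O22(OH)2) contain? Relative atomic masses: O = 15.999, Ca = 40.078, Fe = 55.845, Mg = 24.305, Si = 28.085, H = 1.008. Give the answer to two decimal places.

26.98 weight percent

M((Mg0.87Fe0.13)5Ca2Si8O22(OH)2) = 832.854 g/mol.
Si contributes 8 × 28.085 = 224.680 g per mole.
224.680/832.854 = 0.2698 → 26.98%.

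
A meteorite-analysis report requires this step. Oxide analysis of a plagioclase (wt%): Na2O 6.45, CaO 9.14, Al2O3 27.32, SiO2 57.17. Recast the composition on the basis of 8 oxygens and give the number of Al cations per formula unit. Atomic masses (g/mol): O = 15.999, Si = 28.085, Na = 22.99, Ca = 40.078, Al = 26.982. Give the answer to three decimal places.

Na2O: 6.45/61.979 = 0.10407 mol → 0.20814 mol Na, 0.10407 mol O.
CaO: 9.14/56.077 = 0.16299 mol → 0.16299 mol Ca, 0.16299 mol O.
Al2O3: 27.32/101.961 = 0.26795 mol → 0.53590 mol Al, 0.80385 mol O.
SiO2: 57.17/60.083 = 0.95152 mol → 0.95152 mol Si, 1.90304 mol O.
Total oxygen = 2.97395 mol. Normalization factor = 8/2.97395 = 2.69003.
Al per 8 O = 0.53590 × 2.69003 = 1.442.

1.442 Al apfu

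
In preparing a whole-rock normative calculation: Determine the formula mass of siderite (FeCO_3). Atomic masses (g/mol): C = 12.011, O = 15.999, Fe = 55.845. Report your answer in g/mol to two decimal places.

M = 1·55.845 + 1·12.011 + 3·15.999

115.85 g/mol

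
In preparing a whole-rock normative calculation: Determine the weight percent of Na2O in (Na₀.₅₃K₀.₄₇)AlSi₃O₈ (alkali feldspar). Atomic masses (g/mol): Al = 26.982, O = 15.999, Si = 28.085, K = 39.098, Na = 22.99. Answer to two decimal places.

6.09 wt%

Molar mass of (Na₀.₅₃K₀.₄₇)AlSi₃O₈ = 0.53·22.99 + 0.47·39.098 + 1·26.982 + 3·28.085 + 8·15.999 = 269.790 g/mol.
Each formula unit contains 0.53 Na, equivalent to 0.53/2 = 0.2650 mol Na2O.
M(Na2O) = 2×22.99 + 1×15.999 = 61.979 g/mol.
Mass of Na2O per formula unit = 0.2650 × 61.979 = 16.424 g.
Na2O wt% = 16.424 / 269.790 × 100 = 6.09%.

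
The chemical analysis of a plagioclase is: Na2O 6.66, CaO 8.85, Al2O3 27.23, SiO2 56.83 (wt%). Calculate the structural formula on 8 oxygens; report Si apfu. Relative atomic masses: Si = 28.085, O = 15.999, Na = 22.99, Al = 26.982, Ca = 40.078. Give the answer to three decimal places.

2.558 Si apfu

Na2O: 6.66/61.979 = 0.10746 mol → 0.21492 mol Na, 0.10746 mol O.
CaO: 8.85/56.077 = 0.15782 mol → 0.15782 mol Ca, 0.15782 mol O.
Al2O3: 27.23/101.961 = 0.26706 mol → 0.53412 mol Al, 0.80118 mol O.
SiO2: 56.83/60.083 = 0.94586 mol → 0.94586 mol Si, 1.89172 mol O.
Total oxygen = 2.95818 mol. Normalization factor = 8/2.95818 = 2.70437.
Si per 8 O = 0.94586 × 2.70437 = 2.558.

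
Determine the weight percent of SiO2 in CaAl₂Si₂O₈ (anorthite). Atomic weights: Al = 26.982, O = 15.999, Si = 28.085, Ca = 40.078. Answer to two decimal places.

M(CaAl₂Si₂O₈) = 278.204 g/mol; M(SiO2) = 60.083 g/mol.
Moles SiO2 per formula unit = 2 Si ÷ 1 = 2.0000.
SiO2 fraction = (2.0000 × 60.083) / 278.204 = 120.166/278.204 = 0.4319.

43.19 wt%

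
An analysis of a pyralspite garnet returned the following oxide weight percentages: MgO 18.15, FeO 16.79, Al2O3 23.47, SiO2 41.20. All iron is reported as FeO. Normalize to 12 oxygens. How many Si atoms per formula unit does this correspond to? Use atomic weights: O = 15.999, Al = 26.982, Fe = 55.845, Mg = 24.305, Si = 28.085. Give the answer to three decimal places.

MgO (M=40.304): mol = 0.45033; Mg = 0.45033, O = 0.45033.
FeO (M=71.844): mol = 0.23370; Fe = 0.23370, O = 0.23370.
Al2O3 (M=101.961): mol = 0.23019; Al = 0.46038, O = 0.69057.
SiO2 (M=60.083): mol = 0.68572; Si = 0.68572, O = 1.37144.
ΣO = 2.74604; factor = 12/ΣO = 4.36993.
Si apfu = 0.68572 × 4.36993 = 2.997.

2.997 Si apfu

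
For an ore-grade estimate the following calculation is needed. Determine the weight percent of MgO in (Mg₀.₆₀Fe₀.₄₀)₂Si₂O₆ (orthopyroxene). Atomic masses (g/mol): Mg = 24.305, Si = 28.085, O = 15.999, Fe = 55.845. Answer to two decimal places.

21.40 wt%

Molar mass of (Mg₀.₆₀Fe₀.₄₀)₂Si₂O₆ = 1.20*24.305 + 0.80*55.845 + 2*28.085 + 6*15.999 = 226.006 g/mol.
Each formula unit contains 1.20 Mg, equivalent to 1.20/1 = 1.2000 mol MgO.
M(MgO) = 1×24.305 + 1×15.999 = 40.304 g/mol.
Mass of MgO per formula unit = 1.2000 × 40.304 = 48.365 g.
MgO wt% = 48.365 / 226.006 × 100 = 21.40%.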